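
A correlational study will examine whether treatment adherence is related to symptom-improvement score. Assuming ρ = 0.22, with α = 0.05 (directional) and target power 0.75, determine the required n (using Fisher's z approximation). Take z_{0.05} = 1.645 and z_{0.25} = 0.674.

Fisher's z: C = ½·ln((1+r)/(1−r)) = ½·ln(1.5641) = 0.2237.
n = ((z_{α} + z_β)/C)² + 3.
(1.645 + 0.674) / 0.2237 = 2.319 / 0.2237 = 10.367.
n = 10.367² + 3 = 107.47 + 3 = 110.5.
Round up.

n = 111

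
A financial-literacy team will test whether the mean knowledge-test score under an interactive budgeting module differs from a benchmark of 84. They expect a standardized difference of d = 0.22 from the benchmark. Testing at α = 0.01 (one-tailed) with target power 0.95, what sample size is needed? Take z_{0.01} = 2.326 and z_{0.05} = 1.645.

For a one-sample test: n = ((z_{α} + z_β) / d)².
z_{α} + z_β = 2.326 + 1.645 = 3.971.
n = (3.971 / 0.22)² = 18.050² = 325.80.
Round up.

n = 326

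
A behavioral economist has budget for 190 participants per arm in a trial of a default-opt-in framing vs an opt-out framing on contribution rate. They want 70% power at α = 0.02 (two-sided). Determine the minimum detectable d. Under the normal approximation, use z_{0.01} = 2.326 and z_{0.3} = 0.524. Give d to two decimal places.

d_min ≈ 0.29

For two independent groups of n = 190 each: d_min = (z_{α/2} + z_β)·√(2/n).
z-sum = 2.326 + 0.524 = 2.850.
d_min = 2.850 × √(2/190) = 2.850 × 0.1026 = 0.292.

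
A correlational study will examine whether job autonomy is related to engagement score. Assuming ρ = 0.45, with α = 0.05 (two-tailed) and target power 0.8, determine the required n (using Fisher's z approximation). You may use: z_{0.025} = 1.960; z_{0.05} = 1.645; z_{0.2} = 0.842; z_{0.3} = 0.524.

Fisher's z: C = ½·ln((1+r)/(1−r)) = ½·ln(2.6364) = 0.4847.
n = ((z_{α/2} + z_β)/C)² + 3.
(1.960 + 0.842) / 0.4847 = 2.802 / 0.4847 = 5.781.
n = 5.781² + 3 = 33.42 + 3 = 36.4.
Round up.

n = 37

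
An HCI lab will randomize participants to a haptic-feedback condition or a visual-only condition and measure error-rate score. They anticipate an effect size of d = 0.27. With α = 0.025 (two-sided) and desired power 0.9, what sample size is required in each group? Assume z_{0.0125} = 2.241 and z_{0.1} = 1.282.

n = 341 per group

For two independent groups with equal n: n = 2·((z_{α/2} + z_β) / d)².
z_{α/2} + z_β = 2.241 + 1.282 = 3.523.
n = 2 × (3.523 / 0.27)² = 2 × 13.048² = 2 × 170.25 = 340.5.
Round up to the next whole participant.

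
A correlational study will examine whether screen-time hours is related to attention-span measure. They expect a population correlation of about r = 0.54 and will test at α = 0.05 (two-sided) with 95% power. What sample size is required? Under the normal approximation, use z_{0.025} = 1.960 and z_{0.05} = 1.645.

Fisher's z: C = ½·ln((1+r)/(1−r)) = ½·ln(3.3478) = 0.6042.
n = ((z_{α/2} + z_β)/C)² + 3.
(1.960 + 1.645) / 0.6042 = 3.605 / 0.6042 = 5.967.
n = 5.967² + 3 = 35.60 + 3 = 38.6.
Round up.

n = 39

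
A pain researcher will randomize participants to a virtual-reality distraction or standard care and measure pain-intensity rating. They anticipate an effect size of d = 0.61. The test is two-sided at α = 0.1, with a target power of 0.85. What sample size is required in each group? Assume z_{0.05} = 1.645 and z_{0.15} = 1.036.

n = 39 per group

For two independent groups with equal n: n = 2·((z_{α/2} + z_β) / d)².
z_{α/2} + z_β = 1.645 + 1.036 = 2.681.
n = 2 × (2.681 / 0.61)² = 2 × 4.395² = 2 × 19.32 = 38.6.
Round up to the next whole participant.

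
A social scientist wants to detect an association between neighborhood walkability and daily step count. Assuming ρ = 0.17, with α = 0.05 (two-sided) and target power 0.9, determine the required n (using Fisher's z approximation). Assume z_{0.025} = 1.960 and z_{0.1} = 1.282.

Fisher's z: C = ½·ln((1+r)/(1−r)) = ½·ln(1.4096) = 0.1717.
n = ((z_{α/2} + z_β)/C)² + 3.
(1.960 + 1.282) / 0.1717 = 3.242 / 0.1717 = 18.882.
n = 18.882² + 3 = 356.52 + 3 = 359.5.
Round up.

n = 360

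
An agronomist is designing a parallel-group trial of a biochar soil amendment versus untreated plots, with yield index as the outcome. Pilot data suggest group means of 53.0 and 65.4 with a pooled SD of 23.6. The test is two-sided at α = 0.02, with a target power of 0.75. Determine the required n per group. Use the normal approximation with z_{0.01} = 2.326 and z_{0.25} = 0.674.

Cohen's d = |M₁ − M₂| / SD_pooled = |53.0 − 65.4| / 23.6 = 12.4 / 23.6 = 0.525.
For two independent groups with equal n: n = 2·((z_{α/2} + z_β) / d)².
z_{α/2} + z_β = 2.326 + 0.674 = 3.000.
n = 2 × (3.000 / 0.525)² = 2 × 5.714² = 2 × 32.65 = 65.3.
Round up to the next whole participant.

n = 66 per group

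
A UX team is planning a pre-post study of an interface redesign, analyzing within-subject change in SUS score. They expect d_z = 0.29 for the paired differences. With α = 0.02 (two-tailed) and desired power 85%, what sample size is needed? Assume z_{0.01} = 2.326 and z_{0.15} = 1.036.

For a paired (one-sample on differences) test: n = ((z_{α/2} + z_β) / d)².
z_{α/2} + z_β = 2.326 + 1.036 = 3.362.
n = (3.362 / 0.29)² = 11.593² = 134.40.
Round up.

n = 135 pairs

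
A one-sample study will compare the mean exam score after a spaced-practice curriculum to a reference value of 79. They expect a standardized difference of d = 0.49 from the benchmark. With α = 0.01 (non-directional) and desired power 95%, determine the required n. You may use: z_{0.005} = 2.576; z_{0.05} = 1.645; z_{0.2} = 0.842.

n = 75

For a one-sample test: n = ((z_{α/2} + z_β) / d)².
z_{α/2} + z_β = 2.576 + 1.645 = 4.221.
n = (4.221 / 0.49)² = 8.614² = 74.21.
Round up.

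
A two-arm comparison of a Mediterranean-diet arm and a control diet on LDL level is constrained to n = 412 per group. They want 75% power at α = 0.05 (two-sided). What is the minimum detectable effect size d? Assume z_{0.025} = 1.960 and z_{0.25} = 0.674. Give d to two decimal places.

d_min ≈ 0.18

For two independent groups of n = 412 each: d_min = (z_{α/2} + z_β)·√(2/n).
z-sum = 1.960 + 0.674 = 2.634.
d_min = 2.634 × √(2/412) = 2.634 × 0.0697 = 0.184.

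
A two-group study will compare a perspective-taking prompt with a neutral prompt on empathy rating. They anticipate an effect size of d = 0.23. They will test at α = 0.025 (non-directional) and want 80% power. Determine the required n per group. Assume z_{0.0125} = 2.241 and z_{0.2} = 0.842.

n = 360 per group

For two independent groups with equal n: n = 2·((z_{α/2} + z_β) / d)².
z_{α/2} + z_β = 2.241 + 0.842 = 3.083.
n = 2 × (3.083 / 0.23)² = 2 × 13.404² = 2 × 179.68 = 359.4.
Round up to the next whole participant.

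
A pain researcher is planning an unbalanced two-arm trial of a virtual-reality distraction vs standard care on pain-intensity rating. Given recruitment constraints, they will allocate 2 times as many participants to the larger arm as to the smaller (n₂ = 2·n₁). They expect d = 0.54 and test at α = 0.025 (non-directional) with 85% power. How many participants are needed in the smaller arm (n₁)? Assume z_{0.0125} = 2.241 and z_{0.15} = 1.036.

n₁ = 56

With allocation ratio k = n₂/n₁ = 2, Var(x̄₁−x̄₂) = σ²(1/n₁ + 1/(k·n₁)) = σ²·(k+1)/(k·n₁).
So n₁ = (1 + 1/k)·((z_{α/2} + z_β)/d)² = 1.500 × (3.277/0.54)².
n₁ = 1.500 × 36.83 = 55.2.
Round up: n₁ = 56, giving n₂ = 2 × 56 = 112.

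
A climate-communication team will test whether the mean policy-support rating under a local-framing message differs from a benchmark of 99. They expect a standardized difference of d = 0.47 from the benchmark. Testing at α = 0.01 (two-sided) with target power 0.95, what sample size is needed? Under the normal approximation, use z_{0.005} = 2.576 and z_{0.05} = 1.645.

For a one-sample test: n = ((z_{α/2} + z_β) / d)².
z_{α/2} + z_β = 2.576 + 1.645 = 4.221.
n = (4.221 / 0.47)² = 8.981² = 80.66.
Round up.

n = 81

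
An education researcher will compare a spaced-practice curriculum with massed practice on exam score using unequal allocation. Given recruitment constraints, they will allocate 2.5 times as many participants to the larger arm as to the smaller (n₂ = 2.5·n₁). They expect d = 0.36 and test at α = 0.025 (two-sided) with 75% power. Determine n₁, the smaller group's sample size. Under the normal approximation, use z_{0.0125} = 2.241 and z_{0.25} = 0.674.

n₁ = 92

With allocation ratio k = n₂/n₁ = 2.5, Var(x̄₁−x̄₂) = σ²(1/n₁ + 1/(k·n₁)) = σ²·(k+1)/(k·n₁).
So n₁ = (1 + 1/k)·((z_{α/2} + z_β)/d)² = 1.400 × (2.915/0.36)².
n₁ = 1.400 × 65.57 = 91.8.
Round up: n₁ = 92, giving n₂ = 2.5 × 92 = 230.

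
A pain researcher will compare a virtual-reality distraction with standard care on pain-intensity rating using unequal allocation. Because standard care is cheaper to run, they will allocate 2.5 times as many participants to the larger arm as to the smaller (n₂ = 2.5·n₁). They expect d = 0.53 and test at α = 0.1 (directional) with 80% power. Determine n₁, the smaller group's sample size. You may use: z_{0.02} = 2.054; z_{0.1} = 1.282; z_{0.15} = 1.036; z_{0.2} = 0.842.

n₁ = 23

With allocation ratio k = n₂/n₁ = 2.5, Var(x̄₁−x̄₂) = σ²(1/n₁ + 1/(k·n₁)) = σ²·(k+1)/(k·n₁).
So n₁ = (1 + 1/k)·((z_{α} + z_β)/d)² = 1.400 × (2.124/0.53)².
n₁ = 1.400 × 16.06 = 22.5.
Round up: n₁ = 23, giving n₂ = ⌈2.5 × 23⌉ = ⌈57.5⌉ = 58.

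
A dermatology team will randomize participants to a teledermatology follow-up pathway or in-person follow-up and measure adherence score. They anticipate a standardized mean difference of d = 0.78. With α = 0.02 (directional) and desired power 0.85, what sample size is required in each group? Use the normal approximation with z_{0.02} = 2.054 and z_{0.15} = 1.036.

For two independent groups with equal n: n = 2·((z_{α} + z_β) / d)².
z_{α} + z_β = 2.054 + 1.036 = 3.090.
n = 2 × (3.090 / 0.78)² = 2 × 3.962² = 2 × 15.69 = 31.4.
Round up to the next whole participant.

n = 32 per group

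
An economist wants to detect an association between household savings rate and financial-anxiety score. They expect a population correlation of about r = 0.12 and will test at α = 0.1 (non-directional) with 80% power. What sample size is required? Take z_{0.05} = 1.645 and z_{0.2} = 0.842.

n = 429

Fisher's z: C = ½·ln((1+r)/(1−r)) = ½·ln(1.2727) = 0.1206.
n = ((z_{α/2} + z_β)/C)² + 3.
(1.645 + 0.842) / 0.1206 = 2.487 / 0.1206 = 20.622.
n = 20.622² + 3 = 425.26 + 3 = 428.3.
Round up.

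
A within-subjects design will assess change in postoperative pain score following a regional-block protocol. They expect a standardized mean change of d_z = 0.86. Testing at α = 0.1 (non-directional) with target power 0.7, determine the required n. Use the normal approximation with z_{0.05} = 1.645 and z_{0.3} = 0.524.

n = 7 pairs

For a paired (one-sample on differences) test: n = ((z_{α/2} + z_β) / d)².
z_{α/2} + z_β = 1.645 + 0.524 = 2.169.
n = (2.169 / 0.86)² = 2.522² = 6.36.
Round up.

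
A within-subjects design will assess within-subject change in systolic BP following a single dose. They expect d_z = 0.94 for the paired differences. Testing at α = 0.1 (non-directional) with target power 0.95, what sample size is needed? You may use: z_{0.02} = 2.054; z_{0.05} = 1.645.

For a paired (one-sample on differences) test: n = ((z_{α/2} + z_β) / d)².
z_{α/2} + z_β = 1.645 + 1.645 = 3.290.
n = (3.290 / 0.94)² = 3.500² = 12.25.
Round up.

n = 13 pairs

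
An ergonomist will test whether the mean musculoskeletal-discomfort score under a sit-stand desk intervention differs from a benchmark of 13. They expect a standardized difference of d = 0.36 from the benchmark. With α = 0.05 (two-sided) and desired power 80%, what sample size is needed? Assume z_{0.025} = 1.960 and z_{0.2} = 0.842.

n = 61

For a one-sample test: n = ((z_{α/2} + z_β) / d)².
z_{α/2} + z_β = 1.960 + 0.842 = 2.802.
n = (2.802 / 0.36)² = 7.783² = 60.58.
Round up.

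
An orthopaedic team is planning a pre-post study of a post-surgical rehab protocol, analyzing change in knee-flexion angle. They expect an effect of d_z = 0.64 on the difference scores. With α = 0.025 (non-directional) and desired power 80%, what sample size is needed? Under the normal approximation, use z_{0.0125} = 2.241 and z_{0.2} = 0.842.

For a paired (one-sample on differences) test: n = ((z_{α/2} + z_β) / d)².
z_{α/2} + z_β = 2.241 + 0.842 = 3.083.
n = (3.083 / 0.64)² = 4.817² = 23.21.
Round up.

n = 24 pairs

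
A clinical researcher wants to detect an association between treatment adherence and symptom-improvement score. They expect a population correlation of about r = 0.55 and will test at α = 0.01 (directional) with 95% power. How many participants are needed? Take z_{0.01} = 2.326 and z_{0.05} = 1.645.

Fisher's z: C = ½·ln((1+r)/(1−r)) = ½·ln(3.4444) = 0.6184.
n = ((z_{α} + z_β)/C)² + 3.
(2.326 + 1.645) / 0.6184 = 3.971 / 0.6184 = 6.421.
n = 6.421² + 3 = 41.23 + 3 = 44.2.
Round up.

n = 45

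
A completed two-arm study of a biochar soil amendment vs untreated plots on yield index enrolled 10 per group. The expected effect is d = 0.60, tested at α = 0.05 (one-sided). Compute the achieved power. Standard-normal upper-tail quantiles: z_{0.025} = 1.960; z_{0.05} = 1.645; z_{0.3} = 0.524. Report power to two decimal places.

power ≈ 0.38

For two equal groups, power = Φ(d·√(n/2) − z_{α}).
d·√(n/2) = 0.60 × √(10/2) = 0.60 × 2.236 = 1.342.
z_β = 1.342 − 1.645 = -0.303.
Power = Φ(-0.303) = 0.381.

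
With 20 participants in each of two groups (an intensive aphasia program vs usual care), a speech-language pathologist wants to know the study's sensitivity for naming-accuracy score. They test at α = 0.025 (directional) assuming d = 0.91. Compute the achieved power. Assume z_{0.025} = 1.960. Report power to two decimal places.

power ≈ 0.82

For two equal groups, power = Φ(d·√(n/2) − z_{α}).
d·√(n/2) = 0.91 × √(20/2) = 0.91 × 3.162 = 2.878.
z_β = 2.878 − 1.960 = 0.918.
Power = Φ(0.918) = 0.821.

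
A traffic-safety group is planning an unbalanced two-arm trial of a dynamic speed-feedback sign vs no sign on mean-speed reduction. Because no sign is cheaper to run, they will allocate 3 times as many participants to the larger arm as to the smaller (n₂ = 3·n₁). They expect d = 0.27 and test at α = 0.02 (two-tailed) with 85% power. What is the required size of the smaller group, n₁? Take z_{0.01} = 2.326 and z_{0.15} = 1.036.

n₁ = 207

With allocation ratio k = n₂/n₁ = 3, Var(x̄₁−x̄₂) = σ²(1/n₁ + 1/(k·n₁)) = σ²·(k+1)/(k·n₁).
So n₁ = (1 + 1/k)·((z_{α/2} + z_β)/d)² = 1.333 × (3.362/0.27)².
n₁ = 1.333 × 155.05 = 206.7.
Round up: n₁ = 207, giving n₂ = 3 × 207 = 621.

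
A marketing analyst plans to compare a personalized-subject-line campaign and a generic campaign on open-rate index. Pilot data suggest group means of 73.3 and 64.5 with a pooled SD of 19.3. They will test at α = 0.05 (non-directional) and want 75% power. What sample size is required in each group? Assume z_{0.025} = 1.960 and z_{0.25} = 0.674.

n = 67 per group

Cohen's d = |M₁ − M₂| / SD_pooled = |73.3 − 64.5| / 19.3 = 8.8 / 19.3 = 0.456.
For two independent groups with equal n: n = 2·((z_{α/2} + z_β) / d)².
z_{α/2} + z_β = 1.960 + 0.674 = 2.634.
n = 2 × (2.634 / 0.456)² = 2 × 5.776² = 2 × 33.37 = 66.7.
Round up to the next whole participant.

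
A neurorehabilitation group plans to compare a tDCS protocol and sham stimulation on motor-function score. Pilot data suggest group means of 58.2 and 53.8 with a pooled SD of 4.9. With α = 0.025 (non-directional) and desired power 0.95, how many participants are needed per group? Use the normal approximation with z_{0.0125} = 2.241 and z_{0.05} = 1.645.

Cohen's d = |M₁ − M₂| / SD_pooled = |58.2 − 53.8| / 4.9 = 4.4 / 4.9 = 0.898.
For two independent groups with equal n: n = 2·((z_{α/2} + z_β) / d)².
z_{α/2} + z_β = 2.241 + 1.645 = 3.886.
n = 2 × (3.886 / 0.898)² = 2 × 4.327² = 2 × 18.73 = 37.5.
Round up to the next whole participant.

n = 38 per group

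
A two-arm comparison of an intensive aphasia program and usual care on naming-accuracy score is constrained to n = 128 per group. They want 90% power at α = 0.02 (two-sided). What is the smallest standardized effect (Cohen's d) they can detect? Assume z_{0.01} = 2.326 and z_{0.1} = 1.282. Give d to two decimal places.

d_min ≈ 0.45

For two independent groups of n = 128 each: d_min = (z_{α/2} + z_β)·√(2/n).
z-sum = 2.326 + 1.282 = 3.608.
d_min = 3.608 × √(2/128) = 3.608 × 0.1250 = 0.451.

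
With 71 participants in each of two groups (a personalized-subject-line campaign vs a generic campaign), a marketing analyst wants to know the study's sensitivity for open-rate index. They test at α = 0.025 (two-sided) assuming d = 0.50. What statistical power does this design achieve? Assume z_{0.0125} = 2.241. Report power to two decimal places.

For two equal groups, power = Φ(d·√(n/2) − z_{α/2}).
d·√(n/2) = 0.50 × √(71/2) = 0.50 × 5.958 = 2.979.
z_β = 2.979 − 2.241 = 0.738.
Power = Φ(0.738) = 0.770.

power ≈ 0.77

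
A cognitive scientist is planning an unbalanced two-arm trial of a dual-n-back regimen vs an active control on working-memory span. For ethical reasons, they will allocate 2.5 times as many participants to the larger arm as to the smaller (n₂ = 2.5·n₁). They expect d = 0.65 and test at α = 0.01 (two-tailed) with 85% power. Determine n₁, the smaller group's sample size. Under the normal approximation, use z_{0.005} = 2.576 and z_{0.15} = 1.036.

n₁ = 44

With allocation ratio k = n₂/n₁ = 2.5, Var(x̄₁−x̄₂) = σ²(1/n₁ + 1/(k·n₁)) = σ²·(k+1)/(k·n₁).
So n₁ = (1 + 1/k)·((z_{α/2} + z_β)/d)² = 1.400 × (3.612/0.65)².
n₁ = 1.400 × 30.88 = 43.2.
Round up: n₁ = 44, giving n₂ = 2.5 × 44 = 110.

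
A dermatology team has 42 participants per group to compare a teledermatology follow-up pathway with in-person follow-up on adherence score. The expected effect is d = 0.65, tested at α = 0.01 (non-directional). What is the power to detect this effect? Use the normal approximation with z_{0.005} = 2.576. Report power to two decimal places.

power ≈ 0.66

For two equal groups, power = Φ(d·√(n/2) − z_{α/2}).
d·√(n/2) = 0.65 × √(42/2) = 0.65 × 4.583 = 2.979.
z_β = 2.979 − 2.576 = 0.403.
Power = Φ(0.403) = 0.656.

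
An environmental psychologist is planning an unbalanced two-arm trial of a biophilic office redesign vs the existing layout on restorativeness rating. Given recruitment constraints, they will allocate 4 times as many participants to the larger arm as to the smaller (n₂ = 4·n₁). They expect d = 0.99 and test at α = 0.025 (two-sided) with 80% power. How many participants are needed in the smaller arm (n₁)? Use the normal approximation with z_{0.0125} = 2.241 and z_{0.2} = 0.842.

With allocation ratio k = n₂/n₁ = 4, Var(x̄₁−x̄₂) = σ²(1/n₁ + 1/(k·n₁)) = σ²·(k+1)/(k·n₁).
So n₁ = (1 + 1/k)·((z_{α/2} + z_β)/d)² = 1.250 × (3.083/0.99)².
n₁ = 1.250 × 9.70 = 12.1.
Round up: n₁ = 13, giving n₂ = 4 × 13 = 52.

n₁ = 13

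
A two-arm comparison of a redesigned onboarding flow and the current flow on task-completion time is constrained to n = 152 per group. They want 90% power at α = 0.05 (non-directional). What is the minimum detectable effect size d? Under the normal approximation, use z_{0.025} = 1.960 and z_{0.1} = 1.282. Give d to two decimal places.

d_min ≈ 0.37

For two independent groups of n = 152 each: d_min = (z_{α/2} + z_β)·√(2/n).
z-sum = 1.960 + 1.282 = 3.242.
d_min = 3.242 × √(2/152) = 3.242 × 0.1147 = 0.372.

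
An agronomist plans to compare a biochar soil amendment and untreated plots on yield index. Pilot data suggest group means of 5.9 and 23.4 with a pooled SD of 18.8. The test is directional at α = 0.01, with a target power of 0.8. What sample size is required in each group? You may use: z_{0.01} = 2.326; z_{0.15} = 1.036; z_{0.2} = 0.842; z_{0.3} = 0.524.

Cohen's d = |M₁ − M₂| / SD_pooled = |5.9 − 23.4| / 18.8 = 17.5 / 18.8 = 0.931.
For two independent groups with equal n: n = 2·((z_{α} + z_β) / d)².
z_{α} + z_β = 2.326 + 0.842 = 3.168.
n = 2 × (3.168 / 0.931)² = 2 × 3.403² = 2 × 11.58 = 23.2.
Round up to the next whole participant.

n = 24 per group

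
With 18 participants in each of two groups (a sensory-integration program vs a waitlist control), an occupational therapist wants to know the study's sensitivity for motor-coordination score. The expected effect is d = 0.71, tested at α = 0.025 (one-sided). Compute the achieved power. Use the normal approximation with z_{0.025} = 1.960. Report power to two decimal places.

For two equal groups, power = Φ(d·√(n/2) − z_{α}).
d·√(n/2) = 0.71 × √(18/2) = 0.71 × 3.000 = 2.130.
z_β = 2.130 − 1.960 = 0.170.
Power = Φ(0.170) = 0.567.

power ≈ 0.57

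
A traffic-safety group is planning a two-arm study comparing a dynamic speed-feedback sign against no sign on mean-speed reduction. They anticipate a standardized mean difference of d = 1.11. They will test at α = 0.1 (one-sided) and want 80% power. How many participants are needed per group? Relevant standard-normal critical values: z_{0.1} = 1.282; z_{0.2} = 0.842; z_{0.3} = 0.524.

n = 8 per group

For two independent groups with equal n: n = 2·((z_{α} + z_β) / d)².
z_{α} + z_β = 1.282 + 0.842 = 2.124.
n = 2 × (2.124 / 1.11)² = 2 × 1.914² = 2 × 3.66 = 7.3.
Round up to the next whole participant.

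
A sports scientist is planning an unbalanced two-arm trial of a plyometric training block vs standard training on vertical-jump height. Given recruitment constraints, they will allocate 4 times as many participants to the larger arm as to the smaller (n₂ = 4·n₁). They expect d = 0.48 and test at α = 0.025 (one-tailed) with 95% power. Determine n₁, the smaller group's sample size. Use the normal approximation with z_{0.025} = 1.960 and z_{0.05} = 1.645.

With allocation ratio k = n₂/n₁ = 4, Var(x̄₁−x̄₂) = σ²(1/n₁ + 1/(k·n₁)) = σ²·(k+1)/(k·n₁).
So n₁ = (1 + 1/k)·((z_{α} + z_β)/d)² = 1.250 × (3.605/0.48)².
n₁ = 1.250 × 56.41 = 70.5.
Round up: n₁ = 71, giving n₂ = 4 × 71 = 284.

n₁ = 71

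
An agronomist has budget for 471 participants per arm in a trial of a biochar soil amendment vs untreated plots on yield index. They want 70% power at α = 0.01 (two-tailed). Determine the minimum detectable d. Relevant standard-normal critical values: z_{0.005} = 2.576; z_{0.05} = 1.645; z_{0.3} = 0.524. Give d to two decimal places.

d_min ≈ 0.20

For two independent groups of n = 471 each: d_min = (z_{α/2} + z_β)·√(2/n).
z-sum = 2.576 + 0.524 = 3.100.
d_min = 3.100 × √(2/471) = 3.100 × 0.0652 = 0.202.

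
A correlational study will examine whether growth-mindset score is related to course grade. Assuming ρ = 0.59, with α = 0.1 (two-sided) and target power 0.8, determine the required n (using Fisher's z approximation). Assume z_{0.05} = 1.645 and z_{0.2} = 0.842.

Fisher's z: C = ½·ln((1+r)/(1−r)) = ½·ln(3.8780) = 0.6777.
n = ((z_{α/2} + z_β)/C)² + 3.
(1.645 + 0.842) / 0.6777 = 2.487 / 0.6777 = 3.670.
n = 3.670² + 3 = 13.47 + 3 = 16.5.
Round up.

n = 17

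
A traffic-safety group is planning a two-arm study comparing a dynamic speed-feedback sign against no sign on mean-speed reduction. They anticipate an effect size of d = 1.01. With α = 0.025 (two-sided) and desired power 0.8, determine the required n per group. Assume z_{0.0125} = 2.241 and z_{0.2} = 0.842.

n = 19 per group

For two independent groups with equal n: n = 2·((z_{α/2} + z_β) / d)².
z_{α/2} + z_β = 2.241 + 0.842 = 3.083.
n = 2 × (3.083 / 1.01)² = 2 × 3.052² = 2 × 9.32 = 18.6.
Round up to the next whole participant.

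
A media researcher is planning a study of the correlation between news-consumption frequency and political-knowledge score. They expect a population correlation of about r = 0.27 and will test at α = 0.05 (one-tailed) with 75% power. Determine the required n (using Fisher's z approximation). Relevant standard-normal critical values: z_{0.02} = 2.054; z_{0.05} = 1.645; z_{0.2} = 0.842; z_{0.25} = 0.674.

n = 74

Fisher's z: C = ½·ln((1+r)/(1−r)) = ½·ln(1.7397) = 0.2769.
n = ((z_{α} + z_β)/C)² + 3.
(1.645 + 0.674) / 0.2769 = 2.319 / 0.2769 = 8.375.
n = 8.375² + 3 = 70.14 + 3 = 73.1.
Round up.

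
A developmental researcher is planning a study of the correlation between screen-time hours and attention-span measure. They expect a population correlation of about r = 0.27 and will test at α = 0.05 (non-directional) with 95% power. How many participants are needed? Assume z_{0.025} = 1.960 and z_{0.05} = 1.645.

n = 173

Fisher's z: C = ½·ln((1+r)/(1−r)) = ½·ln(1.7397) = 0.2769.
n = ((z_{α/2} + z_β)/C)² + 3.
(1.960 + 1.645) / 0.2769 = 3.605 / 0.2769 = 13.019.
n = 13.019² + 3 = 169.50 + 3 = 172.5.
Round up.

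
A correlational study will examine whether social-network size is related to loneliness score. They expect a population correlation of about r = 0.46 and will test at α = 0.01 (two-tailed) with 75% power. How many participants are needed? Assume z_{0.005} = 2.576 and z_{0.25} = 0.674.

n = 46

Fisher's z: C = ½·ln((1+r)/(1−r)) = ½·ln(2.7037) = 0.4973.
n = ((z_{α/2} + z_β)/C)² + 3.
(2.576 + 0.674) / 0.4973 = 3.250 / 0.4973 = 6.535.
n = 6.535² + 3 = 42.71 + 3 = 45.7.
Round up.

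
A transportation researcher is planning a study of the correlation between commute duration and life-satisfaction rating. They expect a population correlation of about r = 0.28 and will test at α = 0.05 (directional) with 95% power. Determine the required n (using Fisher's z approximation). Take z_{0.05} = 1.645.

Fisher's z: C = ½·ln((1+r)/(1−r)) = ½·ln(1.7778) = 0.2877.
n = ((z_{α} + z_β)/C)² + 3.
(1.645 + 1.645) / 0.2877 = 3.290 / 0.2877 = 11.436.
n = 11.436² + 3 = 130.77 + 3 = 133.8.
Round up.

n = 134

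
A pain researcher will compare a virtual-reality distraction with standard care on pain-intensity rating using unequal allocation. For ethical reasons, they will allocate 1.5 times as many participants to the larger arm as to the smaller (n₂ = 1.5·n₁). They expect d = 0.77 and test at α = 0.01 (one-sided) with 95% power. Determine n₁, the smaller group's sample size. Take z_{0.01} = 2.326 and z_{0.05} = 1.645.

n₁ = 45

With allocation ratio k = n₂/n₁ = 1.5, Var(x̄₁−x̄₂) = σ²(1/n₁ + 1/(k·n₁)) = σ²·(k+1)/(k·n₁).
So n₁ = (1 + 1/k)·((z_{α} + z_β)/d)² = 1.667 × (3.971/0.77)².
n₁ = 1.667 × 26.60 = 44.3.
Round up: n₁ = 45, giving n₂ = ⌈1.5 × 45⌉ = ⌈67.5⌉ = 68.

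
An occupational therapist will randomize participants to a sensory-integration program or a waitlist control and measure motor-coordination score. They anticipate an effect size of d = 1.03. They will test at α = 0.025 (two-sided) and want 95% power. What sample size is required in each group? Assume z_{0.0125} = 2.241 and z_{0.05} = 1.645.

For two independent groups with equal n: n = 2·((z_{α/2} + z_β) / d)².
z_{α/2} + z_β = 2.241 + 1.645 = 3.886.
n = 2 × (3.886 / 1.03)² = 2 × 3.773² = 2 × 14.23 = 28.5.
Round up to the next whole participant.

n = 29 per group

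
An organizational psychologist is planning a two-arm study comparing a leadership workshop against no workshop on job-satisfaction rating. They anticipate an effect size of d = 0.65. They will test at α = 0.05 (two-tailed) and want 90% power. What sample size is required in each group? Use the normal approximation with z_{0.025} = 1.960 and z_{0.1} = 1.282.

For two independent groups with equal n: n = 2·((z_{α/2} + z_β) / d)².
z_{α/2} + z_β = 1.960 + 1.282 = 3.242.
n = 2 × (3.242 / 0.65)² = 2 × 4.988² = 2 × 24.88 = 49.8.
Round up to the next whole participant.

n = 50 per group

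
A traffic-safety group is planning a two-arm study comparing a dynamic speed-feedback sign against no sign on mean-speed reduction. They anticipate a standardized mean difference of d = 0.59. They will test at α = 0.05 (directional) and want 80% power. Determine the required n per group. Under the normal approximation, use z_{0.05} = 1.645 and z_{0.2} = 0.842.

For two independent groups with equal n: n = 2·((z_{α} + z_β) / d)².
z_{α} + z_β = 1.645 + 0.842 = 2.487.
n = 2 × (2.487 / 0.59)² = 2 × 4.215² = 2 × 17.77 = 35.5.
Round up to the next whole participant.

n = 36 per group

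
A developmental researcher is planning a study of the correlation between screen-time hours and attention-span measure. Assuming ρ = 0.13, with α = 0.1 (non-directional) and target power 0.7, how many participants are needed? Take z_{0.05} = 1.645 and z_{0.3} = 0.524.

Fisher's z: C = ½·ln((1+r)/(1−r)) = ½·ln(1.2989) = 0.1307.
n = ((z_{α/2} + z_β)/C)² + 3.
(1.645 + 0.524) / 0.1307 = 2.169 / 0.1307 = 16.595.
n = 16.595² + 3 = 275.40 + 3 = 278.4.
Round up.

n = 279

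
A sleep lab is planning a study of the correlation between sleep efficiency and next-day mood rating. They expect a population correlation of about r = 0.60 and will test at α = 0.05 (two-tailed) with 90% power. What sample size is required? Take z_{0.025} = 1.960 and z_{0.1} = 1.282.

n = 25

Fisher's z: C = ½·ln((1+r)/(1−r)) = ½·ln(4.0000) = 0.6931.
n = ((z_{α/2} + z_β)/C)² + 3.
(1.960 + 1.282) / 0.6931 = 3.242 / 0.6931 = 4.678.
n = 4.678² + 3 = 21.88 + 3 = 24.9.
Round up.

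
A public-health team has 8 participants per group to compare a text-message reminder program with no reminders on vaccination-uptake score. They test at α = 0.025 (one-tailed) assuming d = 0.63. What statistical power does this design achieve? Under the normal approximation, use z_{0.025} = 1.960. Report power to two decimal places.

For two equal groups, power = Φ(d·√(n/2) − z_{α}).
d·√(n/2) = 0.63 × √(8/2) = 0.63 × 2.000 = 1.260.
z_β = 1.260 − 1.960 = -0.700.
Power = Φ(-0.700) = 0.242.

power ≈ 0.24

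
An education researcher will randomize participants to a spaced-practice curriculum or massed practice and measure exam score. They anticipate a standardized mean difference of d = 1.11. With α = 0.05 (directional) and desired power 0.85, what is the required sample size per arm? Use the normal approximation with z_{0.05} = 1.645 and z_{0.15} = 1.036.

n = 12 per group

For two independent groups with equal n: n = 2·((z_{α} + z_β) / d)².
z_{α} + z_β = 1.645 + 1.036 = 2.681.
n = 2 × (2.681 / 1.11)² = 2 × 2.415² = 2 × 5.83 = 11.7.
Round up to the next whole participant.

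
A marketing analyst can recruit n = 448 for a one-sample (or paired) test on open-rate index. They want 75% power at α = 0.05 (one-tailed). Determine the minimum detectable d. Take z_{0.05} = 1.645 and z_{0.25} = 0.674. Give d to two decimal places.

For a single sample (or paired design) of n = 448: d_min = (z_{α} + z_β)/√n.
z-sum = 1.645 + 0.674 = 2.319.
d_min = 2.319 / √448 = 2.319 / 21.166 = 0.110.

d_min ≈ 0.11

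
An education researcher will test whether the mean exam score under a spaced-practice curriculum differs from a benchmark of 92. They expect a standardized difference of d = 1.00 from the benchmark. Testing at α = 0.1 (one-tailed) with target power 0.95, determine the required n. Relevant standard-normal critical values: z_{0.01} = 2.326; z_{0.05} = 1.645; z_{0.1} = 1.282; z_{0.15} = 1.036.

n = 9

For a one-sample test: n = ((z_{α} + z_β) / d)².
z_{α} + z_β = 1.282 + 1.645 = 2.927.
n = (2.927 / 1.00)² = 2.927² = 8.57.
Round up.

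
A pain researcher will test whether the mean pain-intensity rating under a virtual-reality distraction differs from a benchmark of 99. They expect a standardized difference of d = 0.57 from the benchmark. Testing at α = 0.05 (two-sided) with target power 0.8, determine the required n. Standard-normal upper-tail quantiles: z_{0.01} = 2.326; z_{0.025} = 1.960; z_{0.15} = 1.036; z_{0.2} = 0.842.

For a one-sample test: n = ((z_{α/2} + z_β) / d)².
z_{α/2} + z_β = 1.960 + 0.842 = 2.802.
n = (2.802 / 0.57)² = 4.916² = 24.16.
Round up.

n = 25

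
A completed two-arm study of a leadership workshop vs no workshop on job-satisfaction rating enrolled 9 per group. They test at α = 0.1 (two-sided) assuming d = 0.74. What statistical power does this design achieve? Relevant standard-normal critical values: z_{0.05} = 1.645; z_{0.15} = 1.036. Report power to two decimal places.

power ≈ 0.47

For two equal groups, power = Φ(d·√(n/2) − z_{α/2}).
d·√(n/2) = 0.74 × √(9/2) = 0.74 × 2.121 = 1.570.
z_β = 1.570 − 1.645 = -0.075.
Power = Φ(-0.075) = 0.470.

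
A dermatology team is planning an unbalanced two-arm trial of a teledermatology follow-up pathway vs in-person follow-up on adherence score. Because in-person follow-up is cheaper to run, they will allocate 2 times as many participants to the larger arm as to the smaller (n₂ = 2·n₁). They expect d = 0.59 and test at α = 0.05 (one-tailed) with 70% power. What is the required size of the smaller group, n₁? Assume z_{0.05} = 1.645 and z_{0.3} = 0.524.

With allocation ratio k = n₂/n₁ = 2, Var(x̄₁−x̄₂) = σ²(1/n₁ + 1/(k·n₁)) = σ²·(k+1)/(k·n₁).
So n₁ = (1 + 1/k)·((z_{α} + z_β)/d)² = 1.500 × (2.169/0.59)².
n₁ = 1.500 × 13.51 = 20.3.
Round up: n₁ = 21, giving n₂ = 2 × 21 = 42.

n₁ = 21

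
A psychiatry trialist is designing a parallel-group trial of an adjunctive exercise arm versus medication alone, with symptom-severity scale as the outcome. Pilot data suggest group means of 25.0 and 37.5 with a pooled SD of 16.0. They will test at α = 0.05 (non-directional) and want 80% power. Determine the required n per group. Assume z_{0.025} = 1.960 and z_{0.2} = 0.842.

n = 26 per group

Cohen's d = |M₁ − M₂| / SD_pooled = |25.0 − 37.5| / 16.0 = 12.5 / 16.0 = 0.781.
For two independent groups with equal n: n = 2·((z_{α/2} + z_β) / d)².
z_{α/2} + z_β = 1.960 + 0.842 = 2.802.
n = 2 × (2.802 / 0.781)² = 2 × 3.588² = 2 × 12.87 = 25.7.
Round up to the next whole participant.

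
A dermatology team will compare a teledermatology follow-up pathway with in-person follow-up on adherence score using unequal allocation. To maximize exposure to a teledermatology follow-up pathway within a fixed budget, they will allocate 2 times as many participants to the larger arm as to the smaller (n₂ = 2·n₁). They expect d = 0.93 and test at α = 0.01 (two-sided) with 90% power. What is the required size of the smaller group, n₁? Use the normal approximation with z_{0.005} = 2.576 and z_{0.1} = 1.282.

With allocation ratio k = n₂/n₁ = 2, Var(x̄₁−x̄₂) = σ²(1/n₁ + 1/(k·n₁)) = σ²·(k+1)/(k·n₁).
So n₁ = (1 + 1/k)·((z_{α/2} + z_β)/d)² = 1.500 × (3.858/0.93)².
n₁ = 1.500 × 17.21 = 25.8.
Round up: n₁ = 26, giving n₂ = 2 × 26 = 52.

n₁ = 26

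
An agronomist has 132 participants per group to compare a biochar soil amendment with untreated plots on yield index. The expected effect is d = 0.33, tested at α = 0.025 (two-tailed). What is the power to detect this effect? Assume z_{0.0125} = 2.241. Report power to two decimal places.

power ≈ 0.67

For two equal groups, power = Φ(d·√(n/2) − z_{α/2}).
d·√(n/2) = 0.33 × √(132/2) = 0.33 × 8.124 = 2.681.
z_β = 2.681 − 2.241 = 0.440.
Power = Φ(0.440) = 0.670.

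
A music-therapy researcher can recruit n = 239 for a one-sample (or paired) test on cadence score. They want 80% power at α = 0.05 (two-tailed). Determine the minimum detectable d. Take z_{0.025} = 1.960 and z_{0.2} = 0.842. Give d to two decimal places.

d_min ≈ 0.18

For a single sample (or paired design) of n = 239: d_min = (z_{α/2} + z_β)/√n.
z-sum = 1.960 + 0.842 = 2.802.
d_min = 2.802 / √239 = 2.802 / 15.460 = 0.181.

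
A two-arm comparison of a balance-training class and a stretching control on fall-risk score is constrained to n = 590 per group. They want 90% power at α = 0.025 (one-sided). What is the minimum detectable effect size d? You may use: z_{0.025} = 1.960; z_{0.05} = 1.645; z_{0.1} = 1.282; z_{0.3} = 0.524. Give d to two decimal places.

For two independent groups of n = 590 each: d_min = (z_{α} + z_β)·√(2/n).
z-sum = 1.960 + 1.282 = 3.242.
d_min = 3.242 × √(2/590) = 3.242 × 0.0582 = 0.189.

d_min ≈ 0.19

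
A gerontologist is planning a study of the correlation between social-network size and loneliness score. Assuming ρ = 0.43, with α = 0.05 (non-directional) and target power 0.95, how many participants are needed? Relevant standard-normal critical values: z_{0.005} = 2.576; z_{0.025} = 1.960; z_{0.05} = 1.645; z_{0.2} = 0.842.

n = 65

Fisher's z: C = ½·ln((1+r)/(1−r)) = ½·ln(2.5088) = 0.4599.
n = ((z_{α/2} + z_β)/C)² + 3.
(1.960 + 1.645) / 0.4599 = 3.605 / 0.4599 = 7.839.
n = 7.839² + 3 = 61.44 + 3 = 64.4.
Round up.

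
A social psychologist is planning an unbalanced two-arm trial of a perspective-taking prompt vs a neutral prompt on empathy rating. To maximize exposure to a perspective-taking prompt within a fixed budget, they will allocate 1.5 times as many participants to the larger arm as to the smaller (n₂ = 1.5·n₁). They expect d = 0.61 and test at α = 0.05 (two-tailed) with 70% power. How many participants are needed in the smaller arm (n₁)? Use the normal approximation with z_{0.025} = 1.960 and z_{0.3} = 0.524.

With allocation ratio k = n₂/n₁ = 1.5, Var(x̄₁−x̄₂) = σ²(1/n₁ + 1/(k·n₁)) = σ²·(k+1)/(k·n₁).
So n₁ = (1 + 1/k)·((z_{α/2} + z_β)/d)² = 1.667 × (2.484/0.61)².
n₁ = 1.667 × 16.58 = 27.6.
Round up: n₁ = 28, giving n₂ = 1.5 × 28 = 42.

n₁ = 28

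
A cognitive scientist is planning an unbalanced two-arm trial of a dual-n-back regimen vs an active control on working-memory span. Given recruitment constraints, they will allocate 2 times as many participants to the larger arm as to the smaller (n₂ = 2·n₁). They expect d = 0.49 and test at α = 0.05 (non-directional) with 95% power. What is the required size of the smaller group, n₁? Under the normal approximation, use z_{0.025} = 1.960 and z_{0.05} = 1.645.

With allocation ratio k = n₂/n₁ = 2, Var(x̄₁−x̄₂) = σ²(1/n₁ + 1/(k·n₁)) = σ²·(k+1)/(k·n₁).
So n₁ = (1 + 1/k)·((z_{α/2} + z_β)/d)² = 1.500 × (3.605/0.49)².
n₁ = 1.500 × 54.13 = 81.2.
Round up: n₁ = 82, giving n₂ = 2 × 82 = 164.

n₁ = 82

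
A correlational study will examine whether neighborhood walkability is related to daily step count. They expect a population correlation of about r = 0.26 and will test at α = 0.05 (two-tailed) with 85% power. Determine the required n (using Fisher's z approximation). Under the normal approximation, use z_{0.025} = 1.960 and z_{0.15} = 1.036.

Fisher's z: C = ½·ln((1+r)/(1−r)) = ½·ln(1.7027) = 0.2661.
n = ((z_{α/2} + z_β)/C)² + 3.
(1.960 + 1.036) / 0.2661 = 2.996 / 0.2661 = 11.259.
n = 11.259² + 3 = 126.76 + 3 = 129.8.
Round up.

n = 130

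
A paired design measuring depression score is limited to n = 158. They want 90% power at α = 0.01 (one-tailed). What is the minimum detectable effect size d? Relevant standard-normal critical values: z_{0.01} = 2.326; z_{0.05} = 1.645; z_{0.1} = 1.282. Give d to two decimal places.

d_min ≈ 0.29

For a single sample (or paired design) of n = 158: d_min = (z_{α} + z_β)/√n.
z-sum = 2.326 + 1.282 = 3.608.
d_min = 3.608 / √158 = 3.608 / 12.570 = 0.287.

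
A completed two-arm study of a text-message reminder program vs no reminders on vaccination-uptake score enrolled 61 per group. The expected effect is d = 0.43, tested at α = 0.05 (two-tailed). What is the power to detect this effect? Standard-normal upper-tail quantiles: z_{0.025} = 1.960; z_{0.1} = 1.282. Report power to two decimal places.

For two equal groups, power = Φ(d·√(n/2) − z_{α/2}).
d·√(n/2) = 0.43 × √(61/2) = 0.43 × 5.523 = 2.375.
z_β = 2.375 − 1.960 = 0.415.
Power = Φ(0.415) = 0.661.

power ≈ 0.66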